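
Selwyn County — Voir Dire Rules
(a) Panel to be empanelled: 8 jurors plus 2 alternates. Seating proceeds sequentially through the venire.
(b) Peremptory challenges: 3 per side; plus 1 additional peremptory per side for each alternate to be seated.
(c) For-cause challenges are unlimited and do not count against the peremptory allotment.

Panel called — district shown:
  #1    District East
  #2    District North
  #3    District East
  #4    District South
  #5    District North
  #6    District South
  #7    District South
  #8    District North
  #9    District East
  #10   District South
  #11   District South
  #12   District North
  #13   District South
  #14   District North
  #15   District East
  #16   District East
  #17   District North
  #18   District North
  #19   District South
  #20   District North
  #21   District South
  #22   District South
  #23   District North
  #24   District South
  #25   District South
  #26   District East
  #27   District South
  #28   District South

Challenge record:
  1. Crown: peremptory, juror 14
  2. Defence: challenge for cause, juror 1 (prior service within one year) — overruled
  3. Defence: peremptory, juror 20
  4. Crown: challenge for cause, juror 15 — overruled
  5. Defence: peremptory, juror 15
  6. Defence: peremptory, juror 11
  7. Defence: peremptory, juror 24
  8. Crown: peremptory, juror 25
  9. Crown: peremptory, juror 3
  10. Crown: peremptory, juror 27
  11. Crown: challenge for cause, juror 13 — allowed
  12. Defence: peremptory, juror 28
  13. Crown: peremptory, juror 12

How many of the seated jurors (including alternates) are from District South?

4

Removed: #3, #11, #12, #13, #14, #15, #20, #24, #25, #27, #28.
Seated (10 incl. alternates): #1, #2, #4, #5, #6, #7, #8, #9, #10, #16.
Of those, in District South: #4, #6, #7, #10 → 4.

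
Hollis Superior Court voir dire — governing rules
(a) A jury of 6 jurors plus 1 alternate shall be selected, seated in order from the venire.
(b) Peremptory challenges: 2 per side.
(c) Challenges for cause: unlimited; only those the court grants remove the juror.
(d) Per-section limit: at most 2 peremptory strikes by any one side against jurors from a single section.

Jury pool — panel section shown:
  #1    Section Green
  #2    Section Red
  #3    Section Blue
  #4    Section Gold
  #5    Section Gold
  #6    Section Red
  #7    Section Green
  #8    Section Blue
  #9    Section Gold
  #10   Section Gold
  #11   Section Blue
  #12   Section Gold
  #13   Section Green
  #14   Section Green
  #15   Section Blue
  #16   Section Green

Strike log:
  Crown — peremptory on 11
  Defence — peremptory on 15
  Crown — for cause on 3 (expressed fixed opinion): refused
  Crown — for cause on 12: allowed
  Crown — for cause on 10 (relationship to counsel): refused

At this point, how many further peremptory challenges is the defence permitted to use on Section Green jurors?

Defence peremptories so far: #15 — 1 of 2 used, 1 left overall.
Against Section Green: none yet — per-section cap 2 leaves 2.
Binding limit: min(1, 2) = 1.

1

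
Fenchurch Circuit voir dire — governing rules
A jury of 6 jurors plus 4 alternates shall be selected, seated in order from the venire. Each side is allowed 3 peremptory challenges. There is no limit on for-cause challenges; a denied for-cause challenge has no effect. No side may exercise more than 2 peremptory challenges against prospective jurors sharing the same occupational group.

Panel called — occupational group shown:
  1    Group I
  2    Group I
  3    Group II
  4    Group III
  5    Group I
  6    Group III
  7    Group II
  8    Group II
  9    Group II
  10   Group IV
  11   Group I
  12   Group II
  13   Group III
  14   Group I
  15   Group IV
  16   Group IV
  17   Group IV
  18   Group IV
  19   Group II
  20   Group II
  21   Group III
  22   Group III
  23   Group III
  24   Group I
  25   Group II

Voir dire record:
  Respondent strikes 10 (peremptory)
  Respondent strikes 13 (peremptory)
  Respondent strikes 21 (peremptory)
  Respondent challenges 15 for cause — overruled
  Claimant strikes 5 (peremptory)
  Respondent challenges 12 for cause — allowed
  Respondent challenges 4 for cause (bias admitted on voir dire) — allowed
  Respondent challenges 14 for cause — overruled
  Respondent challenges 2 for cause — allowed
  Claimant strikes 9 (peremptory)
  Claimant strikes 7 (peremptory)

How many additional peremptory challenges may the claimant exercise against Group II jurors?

0

Claimant peremptories so far: #5, #9, #7 — 3 of 3 used, 0 left overall.
Against Group II: #9, #7 — 2 used; per-group cap 2 leaves 0.
Binding limit: min(0, 0) = 0.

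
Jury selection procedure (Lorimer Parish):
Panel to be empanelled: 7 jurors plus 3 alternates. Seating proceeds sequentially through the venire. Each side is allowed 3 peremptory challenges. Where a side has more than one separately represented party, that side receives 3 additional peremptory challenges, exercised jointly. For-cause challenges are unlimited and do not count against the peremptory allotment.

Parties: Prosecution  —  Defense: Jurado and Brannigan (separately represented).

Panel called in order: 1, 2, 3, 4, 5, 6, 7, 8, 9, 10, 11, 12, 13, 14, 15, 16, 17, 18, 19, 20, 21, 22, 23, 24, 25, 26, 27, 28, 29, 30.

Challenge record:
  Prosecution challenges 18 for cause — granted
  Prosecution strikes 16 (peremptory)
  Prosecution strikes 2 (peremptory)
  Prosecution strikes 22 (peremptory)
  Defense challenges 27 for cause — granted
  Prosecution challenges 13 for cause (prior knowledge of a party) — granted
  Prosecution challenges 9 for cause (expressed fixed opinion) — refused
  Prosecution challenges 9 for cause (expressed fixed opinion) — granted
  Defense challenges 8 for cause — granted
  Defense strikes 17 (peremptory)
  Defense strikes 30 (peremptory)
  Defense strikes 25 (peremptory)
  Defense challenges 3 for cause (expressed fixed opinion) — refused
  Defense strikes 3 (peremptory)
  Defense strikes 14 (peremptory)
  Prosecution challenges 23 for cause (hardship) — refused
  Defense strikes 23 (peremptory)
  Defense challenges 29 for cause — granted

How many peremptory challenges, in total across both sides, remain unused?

Prosecution allotment: 3. Defense allotment: 3 base + 3 multi-party = 6.
Prosecution peremptories used: #16, #2, #22 — 3 (for-cause on #18, #13, #9, #9, #23 don't count).
Defense peremptories used: #17, #30, #25, #3, #14, #23 — 6 (for-cause on #27, #8, #3, #29 don't count).
Remaining: (3 − 3) + (6 − 6) = 0.

0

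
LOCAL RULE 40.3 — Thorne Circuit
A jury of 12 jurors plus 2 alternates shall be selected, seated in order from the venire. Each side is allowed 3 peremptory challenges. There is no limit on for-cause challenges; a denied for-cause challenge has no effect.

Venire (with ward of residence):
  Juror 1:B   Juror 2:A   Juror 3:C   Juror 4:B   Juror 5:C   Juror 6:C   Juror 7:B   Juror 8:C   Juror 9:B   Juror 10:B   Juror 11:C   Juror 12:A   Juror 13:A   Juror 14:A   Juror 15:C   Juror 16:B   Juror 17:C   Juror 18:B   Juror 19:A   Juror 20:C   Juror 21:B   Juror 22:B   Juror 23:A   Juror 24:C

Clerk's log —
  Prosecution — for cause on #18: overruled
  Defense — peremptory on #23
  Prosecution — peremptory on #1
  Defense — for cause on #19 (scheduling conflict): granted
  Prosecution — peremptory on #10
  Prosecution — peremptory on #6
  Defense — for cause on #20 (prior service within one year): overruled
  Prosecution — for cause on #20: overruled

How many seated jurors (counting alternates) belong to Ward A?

4

Removed: #1, #6, #10, #19, #23.
Seated (14 incl. alternates): #2, #3, #4, #5, #7, #8, #9, #11, #12, #13, #14, #15, #16, #17.
Of those, in Ward A: #2, #12, #13, #14 → 4.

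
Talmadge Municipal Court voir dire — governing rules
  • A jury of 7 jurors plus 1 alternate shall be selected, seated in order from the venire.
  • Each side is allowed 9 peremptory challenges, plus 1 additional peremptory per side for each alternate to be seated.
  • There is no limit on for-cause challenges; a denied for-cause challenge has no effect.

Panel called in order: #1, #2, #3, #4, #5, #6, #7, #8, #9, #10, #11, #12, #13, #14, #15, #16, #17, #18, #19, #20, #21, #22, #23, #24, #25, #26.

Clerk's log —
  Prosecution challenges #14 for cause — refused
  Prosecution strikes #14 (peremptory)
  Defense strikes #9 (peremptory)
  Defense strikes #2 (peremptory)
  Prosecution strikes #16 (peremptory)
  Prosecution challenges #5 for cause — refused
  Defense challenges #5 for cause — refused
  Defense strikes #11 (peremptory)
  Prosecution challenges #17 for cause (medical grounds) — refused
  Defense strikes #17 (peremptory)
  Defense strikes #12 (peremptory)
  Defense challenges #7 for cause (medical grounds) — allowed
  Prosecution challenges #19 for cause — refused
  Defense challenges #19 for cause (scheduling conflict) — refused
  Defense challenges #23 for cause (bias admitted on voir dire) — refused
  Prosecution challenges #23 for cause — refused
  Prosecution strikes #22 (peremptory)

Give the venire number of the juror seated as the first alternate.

Removed: #2, #7, #9, #11, #12, #14, #16, #17, #22. (#5, #19, #23 stay — for-cause denied.)
Seating in order: seats 1–7 → #1, #3, #4, #5, #6, #8, #10; alternates → #13.
So alternate 1 is #13.

13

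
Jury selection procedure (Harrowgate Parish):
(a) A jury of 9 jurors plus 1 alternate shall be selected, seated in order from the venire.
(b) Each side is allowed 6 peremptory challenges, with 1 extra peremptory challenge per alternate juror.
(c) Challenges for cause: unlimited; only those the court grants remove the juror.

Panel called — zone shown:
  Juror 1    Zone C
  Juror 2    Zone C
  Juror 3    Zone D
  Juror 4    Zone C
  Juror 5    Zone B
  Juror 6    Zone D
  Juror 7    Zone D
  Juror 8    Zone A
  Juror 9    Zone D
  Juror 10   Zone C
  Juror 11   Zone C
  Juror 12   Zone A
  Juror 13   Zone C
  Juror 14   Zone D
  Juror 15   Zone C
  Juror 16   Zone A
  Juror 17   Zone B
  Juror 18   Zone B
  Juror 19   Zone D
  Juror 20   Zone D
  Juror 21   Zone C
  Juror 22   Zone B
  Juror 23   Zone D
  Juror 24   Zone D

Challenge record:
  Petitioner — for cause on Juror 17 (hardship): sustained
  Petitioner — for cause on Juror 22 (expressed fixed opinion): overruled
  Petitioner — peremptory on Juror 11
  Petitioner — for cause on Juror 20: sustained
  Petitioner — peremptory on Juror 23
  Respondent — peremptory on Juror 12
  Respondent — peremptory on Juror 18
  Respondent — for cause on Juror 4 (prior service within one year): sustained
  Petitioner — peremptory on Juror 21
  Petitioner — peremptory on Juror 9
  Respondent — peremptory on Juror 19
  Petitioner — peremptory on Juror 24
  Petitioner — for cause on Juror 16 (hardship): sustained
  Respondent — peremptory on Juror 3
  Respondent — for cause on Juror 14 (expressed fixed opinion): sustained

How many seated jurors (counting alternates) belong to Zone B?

Removed: #3, #4, #9, #11, #12, #14, #16, #17, #18, #19, #20, #21, #23, #24.
Seated (10 incl. alternates): #1, #2, #5, #6, #7, #8, #10, #13, #15, #22.
Of those, in Zone B: #5, #22 → 2.

2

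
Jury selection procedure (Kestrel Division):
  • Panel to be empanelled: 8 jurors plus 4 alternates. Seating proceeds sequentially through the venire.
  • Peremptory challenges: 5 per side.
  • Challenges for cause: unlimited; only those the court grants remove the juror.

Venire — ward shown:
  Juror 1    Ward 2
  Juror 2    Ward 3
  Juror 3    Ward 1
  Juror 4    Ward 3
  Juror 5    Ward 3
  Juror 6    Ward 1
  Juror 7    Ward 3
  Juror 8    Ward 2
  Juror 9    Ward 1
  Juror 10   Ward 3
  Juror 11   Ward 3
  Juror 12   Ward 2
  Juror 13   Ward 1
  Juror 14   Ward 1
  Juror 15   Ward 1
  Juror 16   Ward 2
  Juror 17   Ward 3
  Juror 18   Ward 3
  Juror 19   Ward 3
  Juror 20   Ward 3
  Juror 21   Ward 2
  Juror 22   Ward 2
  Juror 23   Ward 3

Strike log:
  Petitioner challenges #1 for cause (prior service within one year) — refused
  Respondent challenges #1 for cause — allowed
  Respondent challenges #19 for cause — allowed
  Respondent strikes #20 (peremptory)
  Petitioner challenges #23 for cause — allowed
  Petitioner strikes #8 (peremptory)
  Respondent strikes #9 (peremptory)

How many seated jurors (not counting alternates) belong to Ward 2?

0

Removed: #1, #8, #9, #19, #20, #23.
Seated jurors 1–8: #2, #3, #4, #5, #6, #7, #10, #11 (alternates #12, #13, #14, #15 not counted).
None of those are in Ward 2 → 0.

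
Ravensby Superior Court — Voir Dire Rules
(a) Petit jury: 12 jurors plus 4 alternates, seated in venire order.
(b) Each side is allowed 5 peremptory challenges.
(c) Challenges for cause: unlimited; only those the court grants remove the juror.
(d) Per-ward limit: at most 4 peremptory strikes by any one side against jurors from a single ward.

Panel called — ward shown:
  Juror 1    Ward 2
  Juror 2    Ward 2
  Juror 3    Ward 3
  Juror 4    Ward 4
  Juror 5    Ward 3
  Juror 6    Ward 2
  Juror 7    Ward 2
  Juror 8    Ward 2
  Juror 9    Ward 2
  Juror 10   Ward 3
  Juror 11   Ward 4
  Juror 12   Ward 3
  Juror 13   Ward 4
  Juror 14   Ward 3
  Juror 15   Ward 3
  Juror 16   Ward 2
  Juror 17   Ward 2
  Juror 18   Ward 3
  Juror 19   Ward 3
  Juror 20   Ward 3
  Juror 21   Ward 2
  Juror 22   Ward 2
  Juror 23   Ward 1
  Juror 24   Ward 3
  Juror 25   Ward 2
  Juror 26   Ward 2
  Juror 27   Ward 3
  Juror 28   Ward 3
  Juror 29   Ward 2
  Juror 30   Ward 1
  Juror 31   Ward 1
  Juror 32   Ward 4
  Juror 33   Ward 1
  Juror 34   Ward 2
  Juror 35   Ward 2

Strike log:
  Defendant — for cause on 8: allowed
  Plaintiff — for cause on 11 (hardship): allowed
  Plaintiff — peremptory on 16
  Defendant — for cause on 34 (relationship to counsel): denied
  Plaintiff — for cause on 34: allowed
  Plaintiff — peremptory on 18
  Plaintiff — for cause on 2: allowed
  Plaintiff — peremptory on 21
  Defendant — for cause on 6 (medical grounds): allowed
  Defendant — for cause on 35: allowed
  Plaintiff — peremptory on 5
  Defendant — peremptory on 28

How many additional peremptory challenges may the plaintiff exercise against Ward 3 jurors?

Plaintiff peremptories so far: #16, #18, #21, #5 — 4 of 5 used, 1 left overall.
Against Ward 3: #18, #5 — 2 used; per-ward cap 4 leaves 2.
Binding limit: min(1, 2) = 1.

1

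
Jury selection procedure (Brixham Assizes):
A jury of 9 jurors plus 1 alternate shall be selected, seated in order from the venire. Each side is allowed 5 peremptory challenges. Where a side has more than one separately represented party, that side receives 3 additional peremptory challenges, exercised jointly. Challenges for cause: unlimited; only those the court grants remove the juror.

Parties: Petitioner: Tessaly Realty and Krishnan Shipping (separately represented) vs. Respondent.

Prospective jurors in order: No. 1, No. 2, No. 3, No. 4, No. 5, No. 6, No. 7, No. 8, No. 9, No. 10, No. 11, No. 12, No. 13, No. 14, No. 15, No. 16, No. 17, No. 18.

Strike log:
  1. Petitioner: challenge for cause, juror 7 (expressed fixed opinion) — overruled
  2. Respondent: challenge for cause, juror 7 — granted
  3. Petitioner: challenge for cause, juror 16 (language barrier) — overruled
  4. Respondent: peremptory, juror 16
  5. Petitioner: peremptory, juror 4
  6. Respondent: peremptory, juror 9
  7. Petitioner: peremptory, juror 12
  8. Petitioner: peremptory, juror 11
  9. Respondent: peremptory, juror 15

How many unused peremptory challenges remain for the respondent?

2

Respondent allotment: 5.
Respondent peremptories used: #16, #9, #15 — 3 (the for-cause on #7 doesn't count).
Remaining: 5 − 3 = 2.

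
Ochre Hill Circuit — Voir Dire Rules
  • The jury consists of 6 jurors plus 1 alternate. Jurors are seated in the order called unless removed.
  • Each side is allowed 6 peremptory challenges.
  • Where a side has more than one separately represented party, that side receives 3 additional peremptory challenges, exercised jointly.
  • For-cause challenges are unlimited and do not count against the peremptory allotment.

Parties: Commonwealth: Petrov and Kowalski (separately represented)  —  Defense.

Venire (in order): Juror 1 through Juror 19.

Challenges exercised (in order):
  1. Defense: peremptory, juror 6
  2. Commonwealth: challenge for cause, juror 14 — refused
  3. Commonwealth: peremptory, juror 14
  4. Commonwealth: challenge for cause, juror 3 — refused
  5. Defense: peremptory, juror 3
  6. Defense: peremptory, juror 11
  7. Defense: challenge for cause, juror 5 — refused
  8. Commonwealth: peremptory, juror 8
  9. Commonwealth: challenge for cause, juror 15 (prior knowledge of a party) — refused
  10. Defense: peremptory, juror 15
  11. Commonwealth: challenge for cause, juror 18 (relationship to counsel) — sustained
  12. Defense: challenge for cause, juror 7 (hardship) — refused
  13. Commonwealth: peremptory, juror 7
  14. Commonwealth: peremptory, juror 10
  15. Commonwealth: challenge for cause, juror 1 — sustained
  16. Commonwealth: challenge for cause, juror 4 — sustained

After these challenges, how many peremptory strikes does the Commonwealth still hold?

Commonwealth allotment: 6 base + 3 multi-party = 9.
Commonwealth peremptories used: #14, #8, #7, #10 — 4 (for-cause on #14, #3, #15, #18, #1, #4 don't count).
Remaining: 9 − 4 = 5.

5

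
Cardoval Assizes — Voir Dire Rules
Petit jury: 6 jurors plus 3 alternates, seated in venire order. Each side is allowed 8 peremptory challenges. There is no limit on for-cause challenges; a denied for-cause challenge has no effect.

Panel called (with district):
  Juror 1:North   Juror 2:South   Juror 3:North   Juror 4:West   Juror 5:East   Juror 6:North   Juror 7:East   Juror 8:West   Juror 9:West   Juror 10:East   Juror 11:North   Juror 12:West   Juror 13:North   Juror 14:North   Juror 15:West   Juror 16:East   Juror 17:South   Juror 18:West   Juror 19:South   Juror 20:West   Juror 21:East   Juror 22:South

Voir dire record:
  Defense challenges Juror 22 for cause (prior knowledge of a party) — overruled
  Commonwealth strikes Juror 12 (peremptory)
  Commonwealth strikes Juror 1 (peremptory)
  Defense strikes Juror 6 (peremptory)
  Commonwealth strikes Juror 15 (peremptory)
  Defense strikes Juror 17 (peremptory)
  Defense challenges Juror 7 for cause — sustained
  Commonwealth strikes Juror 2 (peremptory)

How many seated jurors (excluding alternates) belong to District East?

2

Removed: #1, #2, #6, #7, #12, #15, #17.
Seated jurors 1–6: #3, #4, #5, #8, #9, #10 (alternates #11, #13, #14 not counted).
Of those, in District East: #5, #10 → 2.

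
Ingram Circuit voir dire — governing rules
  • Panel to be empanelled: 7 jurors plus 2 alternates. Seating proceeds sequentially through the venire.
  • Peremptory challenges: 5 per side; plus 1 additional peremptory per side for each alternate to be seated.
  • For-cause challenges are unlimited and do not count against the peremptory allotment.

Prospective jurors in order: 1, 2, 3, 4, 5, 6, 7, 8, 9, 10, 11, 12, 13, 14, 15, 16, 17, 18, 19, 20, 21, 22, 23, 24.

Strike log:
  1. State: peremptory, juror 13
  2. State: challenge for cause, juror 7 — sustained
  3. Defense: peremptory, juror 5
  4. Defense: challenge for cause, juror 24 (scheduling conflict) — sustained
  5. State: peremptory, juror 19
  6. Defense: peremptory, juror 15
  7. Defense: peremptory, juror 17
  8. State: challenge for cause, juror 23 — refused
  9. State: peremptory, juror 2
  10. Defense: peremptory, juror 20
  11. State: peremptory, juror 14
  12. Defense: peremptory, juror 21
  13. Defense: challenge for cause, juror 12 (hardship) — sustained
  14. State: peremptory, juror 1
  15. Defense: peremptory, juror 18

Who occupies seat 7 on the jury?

11

Removed: #1, #2, #5, #7, #12, #13, #14, #15, #17, #18, #19, #20, #21, #24. (#23 stays — for-cause denied.)
Seating in order: seats 1–7 → #3, #4, #6, #8, #9, #10, #11; alternates → #16, #22.
So seat 7 is #11.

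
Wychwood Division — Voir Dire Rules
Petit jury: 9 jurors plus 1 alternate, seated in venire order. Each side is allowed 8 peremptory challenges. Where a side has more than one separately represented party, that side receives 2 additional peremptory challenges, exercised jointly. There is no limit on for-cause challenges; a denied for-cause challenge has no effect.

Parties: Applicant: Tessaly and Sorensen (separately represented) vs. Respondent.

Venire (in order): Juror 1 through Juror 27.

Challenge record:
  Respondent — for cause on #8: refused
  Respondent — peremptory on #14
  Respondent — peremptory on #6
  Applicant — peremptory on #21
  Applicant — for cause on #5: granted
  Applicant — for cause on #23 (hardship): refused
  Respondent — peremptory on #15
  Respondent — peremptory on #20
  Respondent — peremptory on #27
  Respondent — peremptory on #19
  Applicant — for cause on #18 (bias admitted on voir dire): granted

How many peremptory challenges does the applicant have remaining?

Applicant allotment: 8 base + 2 multi-party = 10.
Applicant peremptories used: #21 — 1 (for-cause on #5, #23, #18 don't count).
Remaining: 10 − 1 = 9.

9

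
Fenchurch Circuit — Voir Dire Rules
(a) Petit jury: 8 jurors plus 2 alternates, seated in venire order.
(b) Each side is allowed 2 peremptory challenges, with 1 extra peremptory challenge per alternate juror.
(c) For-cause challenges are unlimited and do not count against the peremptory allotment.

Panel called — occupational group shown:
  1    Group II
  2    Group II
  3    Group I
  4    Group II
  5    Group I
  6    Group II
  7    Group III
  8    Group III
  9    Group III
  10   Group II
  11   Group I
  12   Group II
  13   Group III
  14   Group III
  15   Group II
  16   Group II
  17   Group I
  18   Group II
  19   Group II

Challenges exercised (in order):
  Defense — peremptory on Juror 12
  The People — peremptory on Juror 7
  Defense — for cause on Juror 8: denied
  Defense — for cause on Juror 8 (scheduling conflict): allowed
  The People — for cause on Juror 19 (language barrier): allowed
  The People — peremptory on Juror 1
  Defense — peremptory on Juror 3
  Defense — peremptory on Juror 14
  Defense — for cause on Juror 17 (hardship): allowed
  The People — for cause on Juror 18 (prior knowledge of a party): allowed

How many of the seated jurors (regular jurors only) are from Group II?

4

Removed: #1, #3, #7, #8, #12, #14, #17, #18, #19.
Seated jurors 1–8: #2, #4, #5, #6, #9, #10, #11, #13 (alternates #15, #16 not counted).
Of those, in Group II: #2, #4, #6, #10 → 4.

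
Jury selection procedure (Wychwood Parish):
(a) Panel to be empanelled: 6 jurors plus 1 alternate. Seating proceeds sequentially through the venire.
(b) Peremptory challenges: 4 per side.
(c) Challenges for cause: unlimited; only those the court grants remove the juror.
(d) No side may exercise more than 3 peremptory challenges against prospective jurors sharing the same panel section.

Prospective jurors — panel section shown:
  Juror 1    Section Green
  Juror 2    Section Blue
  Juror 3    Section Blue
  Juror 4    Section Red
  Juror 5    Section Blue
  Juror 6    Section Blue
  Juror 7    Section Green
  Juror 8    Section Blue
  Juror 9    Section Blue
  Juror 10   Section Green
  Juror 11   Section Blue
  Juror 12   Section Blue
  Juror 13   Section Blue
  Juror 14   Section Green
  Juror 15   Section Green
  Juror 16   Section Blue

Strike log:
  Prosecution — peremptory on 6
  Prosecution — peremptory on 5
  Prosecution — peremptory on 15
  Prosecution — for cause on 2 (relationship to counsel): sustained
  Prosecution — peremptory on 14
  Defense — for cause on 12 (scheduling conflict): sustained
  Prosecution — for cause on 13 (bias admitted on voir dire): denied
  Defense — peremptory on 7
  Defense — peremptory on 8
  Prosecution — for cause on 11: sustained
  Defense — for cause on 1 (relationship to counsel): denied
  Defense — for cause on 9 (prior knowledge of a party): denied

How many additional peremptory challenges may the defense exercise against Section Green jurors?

Defense peremptories so far: #7, #8 — 2 of 4 used, 2 left overall.
Against Section Green: #7 — 1 used; per-section cap 3 leaves 2.
Binding limit: min(2, 2) = 2.

2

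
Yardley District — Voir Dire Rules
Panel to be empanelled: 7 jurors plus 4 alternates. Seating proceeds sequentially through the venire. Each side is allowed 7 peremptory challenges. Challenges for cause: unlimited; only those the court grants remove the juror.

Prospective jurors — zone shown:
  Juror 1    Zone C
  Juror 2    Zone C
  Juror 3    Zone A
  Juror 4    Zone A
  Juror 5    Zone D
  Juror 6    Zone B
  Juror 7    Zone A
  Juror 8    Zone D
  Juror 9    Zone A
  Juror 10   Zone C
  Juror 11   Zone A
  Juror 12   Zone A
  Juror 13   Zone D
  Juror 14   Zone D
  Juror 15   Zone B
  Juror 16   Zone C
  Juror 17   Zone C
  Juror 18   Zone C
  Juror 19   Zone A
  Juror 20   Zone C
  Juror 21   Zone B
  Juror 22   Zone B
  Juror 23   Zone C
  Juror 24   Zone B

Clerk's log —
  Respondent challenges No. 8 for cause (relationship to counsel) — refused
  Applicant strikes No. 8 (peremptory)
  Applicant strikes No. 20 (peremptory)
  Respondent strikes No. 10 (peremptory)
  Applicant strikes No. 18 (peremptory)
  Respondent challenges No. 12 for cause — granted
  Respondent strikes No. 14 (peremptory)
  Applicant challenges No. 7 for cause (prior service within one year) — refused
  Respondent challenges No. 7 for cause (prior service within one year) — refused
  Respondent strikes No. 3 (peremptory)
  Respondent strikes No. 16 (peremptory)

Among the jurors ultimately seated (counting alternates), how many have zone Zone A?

4

Removed: #3, #8, #10, #12, #14, #16, #18, #20.
Seated (11 incl. alternates): #1, #2, #4, #5, #6, #7, #9, #11, #13, #15, #17.
Of those, in Zone A: #4, #7, #9, #11 → 4.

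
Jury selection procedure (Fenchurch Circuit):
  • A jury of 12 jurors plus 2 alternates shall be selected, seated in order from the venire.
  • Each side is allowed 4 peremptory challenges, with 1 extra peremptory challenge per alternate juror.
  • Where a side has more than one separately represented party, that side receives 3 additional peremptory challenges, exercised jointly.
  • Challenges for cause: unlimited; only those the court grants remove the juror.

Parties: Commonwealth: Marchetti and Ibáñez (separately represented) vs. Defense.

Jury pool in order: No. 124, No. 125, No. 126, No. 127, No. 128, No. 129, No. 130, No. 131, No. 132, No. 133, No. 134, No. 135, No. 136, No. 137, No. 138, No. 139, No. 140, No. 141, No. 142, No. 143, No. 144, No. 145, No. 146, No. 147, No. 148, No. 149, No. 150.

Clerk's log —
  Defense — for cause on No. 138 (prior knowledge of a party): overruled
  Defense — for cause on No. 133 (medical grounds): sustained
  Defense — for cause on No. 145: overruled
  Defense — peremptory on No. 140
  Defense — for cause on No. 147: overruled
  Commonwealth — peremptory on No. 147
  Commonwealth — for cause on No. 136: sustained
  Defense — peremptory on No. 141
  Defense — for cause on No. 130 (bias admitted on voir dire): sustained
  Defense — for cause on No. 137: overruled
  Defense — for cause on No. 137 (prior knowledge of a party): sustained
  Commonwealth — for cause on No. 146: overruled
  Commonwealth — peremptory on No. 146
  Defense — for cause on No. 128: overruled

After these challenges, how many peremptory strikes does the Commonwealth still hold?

7

Commonwealth allotment: 4 base + 1 × 2 alternates + 3 multi-party = 9.
Commonwealth peremptories used: #147, #146 — 2 (for-cause on #136, #146 don't count).
Remaining: 9 − 2 = 7.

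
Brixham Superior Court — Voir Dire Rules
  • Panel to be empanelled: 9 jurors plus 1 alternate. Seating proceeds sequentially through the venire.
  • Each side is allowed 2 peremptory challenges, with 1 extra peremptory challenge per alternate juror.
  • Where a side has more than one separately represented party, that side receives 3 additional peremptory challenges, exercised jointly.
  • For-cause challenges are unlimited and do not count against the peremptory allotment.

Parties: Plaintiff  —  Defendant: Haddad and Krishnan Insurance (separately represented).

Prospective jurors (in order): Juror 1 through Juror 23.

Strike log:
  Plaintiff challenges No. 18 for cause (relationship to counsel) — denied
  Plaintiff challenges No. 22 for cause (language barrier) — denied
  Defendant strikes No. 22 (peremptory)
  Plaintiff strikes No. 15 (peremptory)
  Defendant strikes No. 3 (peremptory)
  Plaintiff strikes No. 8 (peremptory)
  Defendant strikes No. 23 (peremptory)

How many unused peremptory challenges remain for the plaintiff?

Plaintiff allotment: 2 base + 1 × 1 alternate = 3.
Plaintiff peremptories used: #15, #8 — 2 (for-cause on #18, #22 don't count).
Remaining: 3 − 2 = 1.

1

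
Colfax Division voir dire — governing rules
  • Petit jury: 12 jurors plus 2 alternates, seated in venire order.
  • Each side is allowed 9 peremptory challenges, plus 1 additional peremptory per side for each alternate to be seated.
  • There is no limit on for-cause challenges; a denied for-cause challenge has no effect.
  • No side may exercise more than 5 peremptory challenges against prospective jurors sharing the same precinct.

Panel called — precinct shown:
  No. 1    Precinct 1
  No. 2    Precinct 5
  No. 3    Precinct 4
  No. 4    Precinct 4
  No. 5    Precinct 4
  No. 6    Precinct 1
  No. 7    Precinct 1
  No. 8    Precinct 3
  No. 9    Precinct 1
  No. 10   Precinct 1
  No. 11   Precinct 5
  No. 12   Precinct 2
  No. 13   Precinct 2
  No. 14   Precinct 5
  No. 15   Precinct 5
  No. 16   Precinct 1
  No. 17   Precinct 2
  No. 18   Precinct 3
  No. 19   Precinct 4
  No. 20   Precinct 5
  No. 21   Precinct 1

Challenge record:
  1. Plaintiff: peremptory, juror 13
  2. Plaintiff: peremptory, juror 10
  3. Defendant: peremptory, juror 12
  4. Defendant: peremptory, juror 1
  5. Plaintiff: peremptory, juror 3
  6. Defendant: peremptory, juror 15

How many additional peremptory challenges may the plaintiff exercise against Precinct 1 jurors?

Plaintiff peremptories so far: #13, #10, #3 — 3 of 11 used, 8 left overall.
Against Precinct 1: #10 — 1 used; per-precinct cap 5 leaves 4.
Binding limit: min(8, 4) = 4.

4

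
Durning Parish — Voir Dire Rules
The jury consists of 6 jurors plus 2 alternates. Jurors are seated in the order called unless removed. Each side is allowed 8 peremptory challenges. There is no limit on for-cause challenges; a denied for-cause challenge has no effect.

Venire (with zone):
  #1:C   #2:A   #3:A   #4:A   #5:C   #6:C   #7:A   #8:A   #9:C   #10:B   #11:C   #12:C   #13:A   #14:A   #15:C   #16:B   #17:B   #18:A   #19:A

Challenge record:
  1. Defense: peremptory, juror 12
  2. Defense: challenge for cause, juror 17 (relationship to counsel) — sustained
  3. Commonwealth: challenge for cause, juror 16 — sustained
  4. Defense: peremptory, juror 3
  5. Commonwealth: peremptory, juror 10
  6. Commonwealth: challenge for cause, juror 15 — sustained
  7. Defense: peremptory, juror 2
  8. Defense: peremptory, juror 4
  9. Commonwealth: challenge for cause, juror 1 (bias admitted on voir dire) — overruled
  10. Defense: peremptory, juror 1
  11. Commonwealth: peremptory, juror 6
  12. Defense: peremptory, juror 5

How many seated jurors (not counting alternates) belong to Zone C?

Removed: #1, #2, #3, #4, #5, #6, #10, #12, #15, #16, #17.
Seated jurors 1–6: #7, #8, #9, #11, #13, #14 (alternates #18, #19 not counted).
Of those, in Zone C: #9, #11 → 2.

2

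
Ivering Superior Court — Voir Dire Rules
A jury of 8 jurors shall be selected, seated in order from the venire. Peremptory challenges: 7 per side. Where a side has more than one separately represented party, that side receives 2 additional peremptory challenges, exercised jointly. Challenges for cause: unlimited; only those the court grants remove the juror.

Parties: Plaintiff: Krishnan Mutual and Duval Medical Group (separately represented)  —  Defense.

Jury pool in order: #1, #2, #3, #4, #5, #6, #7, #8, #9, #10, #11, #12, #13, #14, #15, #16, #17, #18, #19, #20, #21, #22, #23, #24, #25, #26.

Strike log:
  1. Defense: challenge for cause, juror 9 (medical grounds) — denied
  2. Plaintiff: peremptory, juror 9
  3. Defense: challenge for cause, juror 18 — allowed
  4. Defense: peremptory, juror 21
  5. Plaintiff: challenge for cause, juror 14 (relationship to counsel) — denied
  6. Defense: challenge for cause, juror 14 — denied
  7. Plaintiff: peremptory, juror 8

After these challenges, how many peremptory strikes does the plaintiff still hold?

Plaintiff allotment: 7 base + 2 multi-party = 9.
Plaintiff peremptories used: #9, #8 — 2 (the for-cause on #14 doesn't count).
Remaining: 9 − 2 = 7.

7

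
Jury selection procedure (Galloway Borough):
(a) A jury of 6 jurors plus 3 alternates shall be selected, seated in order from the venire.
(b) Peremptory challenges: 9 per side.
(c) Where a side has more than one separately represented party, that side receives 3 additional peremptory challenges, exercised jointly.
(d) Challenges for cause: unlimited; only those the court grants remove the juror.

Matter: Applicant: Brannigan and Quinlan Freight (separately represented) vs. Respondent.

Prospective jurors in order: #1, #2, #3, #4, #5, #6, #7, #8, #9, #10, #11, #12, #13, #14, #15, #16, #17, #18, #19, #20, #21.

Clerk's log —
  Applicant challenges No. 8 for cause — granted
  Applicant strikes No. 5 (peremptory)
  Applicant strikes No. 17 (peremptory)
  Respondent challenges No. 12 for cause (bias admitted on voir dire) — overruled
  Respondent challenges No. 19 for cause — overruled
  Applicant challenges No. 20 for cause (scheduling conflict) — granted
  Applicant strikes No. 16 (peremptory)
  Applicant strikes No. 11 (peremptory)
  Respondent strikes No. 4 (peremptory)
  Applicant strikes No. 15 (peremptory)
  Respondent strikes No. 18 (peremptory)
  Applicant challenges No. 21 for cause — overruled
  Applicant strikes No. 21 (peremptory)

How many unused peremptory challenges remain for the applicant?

6

Applicant allotment: 9 base + 3 multi-party = 12.
Applicant peremptories used: #5, #17, #16, #11, #15, #21 — 6 (for-cause on #8, #20, #21 don't count).
Remaining: 12 − 6 = 6.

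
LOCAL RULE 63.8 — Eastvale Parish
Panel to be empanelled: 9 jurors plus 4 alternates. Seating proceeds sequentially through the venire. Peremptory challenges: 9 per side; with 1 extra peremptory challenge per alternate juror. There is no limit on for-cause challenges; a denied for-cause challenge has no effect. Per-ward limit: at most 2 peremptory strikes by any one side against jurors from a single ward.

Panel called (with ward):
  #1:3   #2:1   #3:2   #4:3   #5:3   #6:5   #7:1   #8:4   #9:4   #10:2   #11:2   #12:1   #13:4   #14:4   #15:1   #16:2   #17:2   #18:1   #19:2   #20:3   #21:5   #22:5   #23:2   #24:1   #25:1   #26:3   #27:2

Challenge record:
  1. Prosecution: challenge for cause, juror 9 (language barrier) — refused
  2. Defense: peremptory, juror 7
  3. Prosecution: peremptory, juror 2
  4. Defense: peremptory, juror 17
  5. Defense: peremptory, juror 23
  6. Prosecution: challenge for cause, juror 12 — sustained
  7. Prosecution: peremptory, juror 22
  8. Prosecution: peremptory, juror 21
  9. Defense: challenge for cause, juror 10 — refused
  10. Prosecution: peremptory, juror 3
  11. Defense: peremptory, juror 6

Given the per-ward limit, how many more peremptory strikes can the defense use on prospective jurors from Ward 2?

Defense peremptories so far: #7, #17, #23, #6 — 4 of 13 used, 9 left overall.
Against Ward 2: #17, #23 — 2 used; per-ward cap 2 leaves 0.
Binding limit: min(9, 0) = 0.

0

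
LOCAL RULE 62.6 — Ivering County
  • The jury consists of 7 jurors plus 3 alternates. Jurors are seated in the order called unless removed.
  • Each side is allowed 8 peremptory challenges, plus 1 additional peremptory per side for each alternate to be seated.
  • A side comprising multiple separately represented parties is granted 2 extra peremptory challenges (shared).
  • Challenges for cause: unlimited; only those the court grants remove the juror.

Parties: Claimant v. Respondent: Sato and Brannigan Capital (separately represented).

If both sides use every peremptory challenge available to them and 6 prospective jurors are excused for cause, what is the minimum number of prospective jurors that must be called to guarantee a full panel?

40

Seats to fill: 7 + 3 alternates = 10.
Peremptories — Claimant: 8 + 1×3 = 11; Respondent: 8 + 1×3 + 2 = 13; total 24.
For-cause removals: 6.
Minimum venire: 10 + 24 + 6 = 40.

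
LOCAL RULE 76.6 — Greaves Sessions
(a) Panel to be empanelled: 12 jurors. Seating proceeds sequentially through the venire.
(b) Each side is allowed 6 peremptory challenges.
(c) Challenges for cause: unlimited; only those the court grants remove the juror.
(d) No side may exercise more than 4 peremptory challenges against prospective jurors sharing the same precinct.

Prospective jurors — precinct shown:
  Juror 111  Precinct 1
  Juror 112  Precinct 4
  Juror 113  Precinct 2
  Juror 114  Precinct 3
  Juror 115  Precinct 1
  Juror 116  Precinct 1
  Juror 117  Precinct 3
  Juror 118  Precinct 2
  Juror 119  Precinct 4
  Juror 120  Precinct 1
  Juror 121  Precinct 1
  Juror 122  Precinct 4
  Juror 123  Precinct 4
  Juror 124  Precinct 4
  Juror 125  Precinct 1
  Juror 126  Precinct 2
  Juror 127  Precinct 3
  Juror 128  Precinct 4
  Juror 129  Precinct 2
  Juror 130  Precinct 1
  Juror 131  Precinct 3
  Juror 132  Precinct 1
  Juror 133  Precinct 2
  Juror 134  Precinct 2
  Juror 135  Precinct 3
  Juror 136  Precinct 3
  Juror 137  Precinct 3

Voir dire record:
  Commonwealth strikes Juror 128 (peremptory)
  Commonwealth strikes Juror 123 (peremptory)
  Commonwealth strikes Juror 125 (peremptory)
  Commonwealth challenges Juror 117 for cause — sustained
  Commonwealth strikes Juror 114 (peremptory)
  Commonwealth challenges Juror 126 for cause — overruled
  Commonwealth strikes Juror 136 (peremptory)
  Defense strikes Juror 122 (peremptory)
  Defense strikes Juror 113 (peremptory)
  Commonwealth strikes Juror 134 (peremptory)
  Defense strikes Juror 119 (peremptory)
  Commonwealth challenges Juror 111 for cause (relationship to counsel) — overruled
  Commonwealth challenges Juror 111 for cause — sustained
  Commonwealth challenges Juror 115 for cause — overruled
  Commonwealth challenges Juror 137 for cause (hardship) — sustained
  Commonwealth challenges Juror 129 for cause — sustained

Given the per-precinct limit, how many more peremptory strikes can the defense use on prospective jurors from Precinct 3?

Defense peremptories so far: #122, #113, #119 — 3 of 6 used, 3 left overall.
Against Precinct 3: none yet — per-precinct cap 4 leaves 4.
Binding limit: min(3, 4) = 3.

3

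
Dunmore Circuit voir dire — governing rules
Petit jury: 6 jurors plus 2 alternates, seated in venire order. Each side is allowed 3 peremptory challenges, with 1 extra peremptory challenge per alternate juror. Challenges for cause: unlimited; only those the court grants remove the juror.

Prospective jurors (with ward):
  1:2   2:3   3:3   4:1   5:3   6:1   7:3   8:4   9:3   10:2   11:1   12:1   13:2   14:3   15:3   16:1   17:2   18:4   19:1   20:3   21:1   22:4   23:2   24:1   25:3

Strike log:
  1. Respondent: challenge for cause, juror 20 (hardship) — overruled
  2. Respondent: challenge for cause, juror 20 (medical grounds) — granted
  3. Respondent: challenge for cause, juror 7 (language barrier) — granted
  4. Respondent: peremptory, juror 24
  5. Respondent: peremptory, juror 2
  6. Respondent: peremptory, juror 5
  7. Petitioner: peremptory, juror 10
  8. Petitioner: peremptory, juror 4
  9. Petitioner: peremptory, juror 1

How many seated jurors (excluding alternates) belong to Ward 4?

Removed: #1, #2, #4, #5, #7, #10, #20, #24.
Seated jurors 1–6: #3, #6, #8, #9, #11, #12 (alternates #13, #14 not counted).
Of those, in Ward 4: #8 → 1.

1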